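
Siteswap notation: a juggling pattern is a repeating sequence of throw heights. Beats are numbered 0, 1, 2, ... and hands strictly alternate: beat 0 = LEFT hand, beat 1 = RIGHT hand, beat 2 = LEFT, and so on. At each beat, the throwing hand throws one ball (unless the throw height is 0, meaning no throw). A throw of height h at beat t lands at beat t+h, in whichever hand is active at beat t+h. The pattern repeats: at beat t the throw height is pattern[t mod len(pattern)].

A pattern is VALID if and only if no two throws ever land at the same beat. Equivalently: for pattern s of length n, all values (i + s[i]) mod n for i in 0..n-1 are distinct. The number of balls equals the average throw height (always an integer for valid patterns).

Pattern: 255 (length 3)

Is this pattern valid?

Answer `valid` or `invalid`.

i=0: (i + s[i]) mod n = (0 + 2) mod 3 = 2
i=1: (i + s[i]) mod n = (1 + 5) mod 3 = 0
i=2: (i + s[i]) mod n = (2 + 5) mod 3 = 1
Residues: [2, 0, 1], distinct: True

Answer: valid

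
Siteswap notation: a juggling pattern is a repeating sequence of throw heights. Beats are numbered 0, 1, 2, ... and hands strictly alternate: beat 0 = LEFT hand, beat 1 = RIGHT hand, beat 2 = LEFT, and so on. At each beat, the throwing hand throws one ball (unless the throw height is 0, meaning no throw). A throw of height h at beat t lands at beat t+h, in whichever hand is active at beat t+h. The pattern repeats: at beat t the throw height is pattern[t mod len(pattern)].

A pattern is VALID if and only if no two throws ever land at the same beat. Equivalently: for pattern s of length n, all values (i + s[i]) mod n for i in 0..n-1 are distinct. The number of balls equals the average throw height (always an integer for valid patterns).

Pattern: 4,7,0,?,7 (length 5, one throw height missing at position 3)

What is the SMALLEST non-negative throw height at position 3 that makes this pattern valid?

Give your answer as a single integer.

Answer: 2

Derivation:
i=0: (0 + 4) mod 5 = 4
i=1: (1 + 7) mod 5 = 3
i=2: (2 + 0) mod 5 = 2
i=3: s[i]=? (unknown)
i=4: (4 + 7) mod 5 = 1
Known residues: [1, 2, 3, 4]; need a permutation of 0..4, so missing residue r = 0
Need (3 + s) mod 5 = 0; smallest s = (0 - 3) mod 5 = 2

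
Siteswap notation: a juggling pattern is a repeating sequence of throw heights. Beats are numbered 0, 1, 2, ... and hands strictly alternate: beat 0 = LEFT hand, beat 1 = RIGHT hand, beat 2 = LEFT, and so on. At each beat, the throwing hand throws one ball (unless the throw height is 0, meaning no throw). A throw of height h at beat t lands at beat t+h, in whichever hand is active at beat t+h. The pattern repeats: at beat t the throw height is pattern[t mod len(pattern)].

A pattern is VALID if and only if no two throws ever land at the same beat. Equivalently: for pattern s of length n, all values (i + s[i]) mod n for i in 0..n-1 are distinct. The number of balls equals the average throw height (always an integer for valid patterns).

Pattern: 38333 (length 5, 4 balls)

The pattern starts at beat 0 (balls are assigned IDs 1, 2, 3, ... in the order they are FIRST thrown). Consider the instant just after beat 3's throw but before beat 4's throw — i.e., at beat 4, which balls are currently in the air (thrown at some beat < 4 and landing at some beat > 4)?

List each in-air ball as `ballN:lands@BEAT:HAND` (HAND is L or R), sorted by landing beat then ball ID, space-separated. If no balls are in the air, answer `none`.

Answer: ball3:lands@5:R ball1:lands@6:L ball2:lands@9:R

Derivation:
Beat 0 (L): throw ball1 h=3 -> lands@3:R; in-air after throw: [b1@3:R]
Beat 1 (R): throw ball2 h=8 -> lands@9:R; in-air after throw: [b1@3:R b2@9:R]
Beat 2 (L): throw ball3 h=3 -> lands@5:R; in-air after throw: [b1@3:R b3@5:R b2@9:R]
Beat 3 (R): throw ball1 h=3 -> lands@6:L; in-air after throw: [b3@5:R b1@6:L b2@9:R]
Beat 4 (L): throw ball4 h=3 -> lands@7:R; in-air after throw: [b3@5:R b1@6:L b4@7:R b2@9:R]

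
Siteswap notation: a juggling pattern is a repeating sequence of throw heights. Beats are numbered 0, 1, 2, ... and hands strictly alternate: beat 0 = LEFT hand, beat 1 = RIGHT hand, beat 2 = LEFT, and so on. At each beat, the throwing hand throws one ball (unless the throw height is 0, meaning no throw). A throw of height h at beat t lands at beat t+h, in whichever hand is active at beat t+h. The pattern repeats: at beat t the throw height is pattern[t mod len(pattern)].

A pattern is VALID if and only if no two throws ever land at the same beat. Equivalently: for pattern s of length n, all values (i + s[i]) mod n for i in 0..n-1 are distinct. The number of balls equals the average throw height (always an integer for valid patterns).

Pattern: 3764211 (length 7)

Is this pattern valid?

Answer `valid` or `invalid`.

Answer: invalid

Derivation:
i=0: (i + s[i]) mod n = (0 + 3) mod 7 = 3
i=1: (i + s[i]) mod n = (1 + 7) mod 7 = 1
i=2: (i + s[i]) mod n = (2 + 6) mod 7 = 1
i=3: (i + s[i]) mod n = (3 + 4) mod 7 = 0
i=4: (i + s[i]) mod n = (4 + 2) mod 7 = 6
i=5: (i + s[i]) mod n = (5 + 1) mod 7 = 6
i=6: (i + s[i]) mod n = (6 + 1) mod 7 = 0
Residues: [3, 1, 1, 0, 6, 6, 0], distinct: False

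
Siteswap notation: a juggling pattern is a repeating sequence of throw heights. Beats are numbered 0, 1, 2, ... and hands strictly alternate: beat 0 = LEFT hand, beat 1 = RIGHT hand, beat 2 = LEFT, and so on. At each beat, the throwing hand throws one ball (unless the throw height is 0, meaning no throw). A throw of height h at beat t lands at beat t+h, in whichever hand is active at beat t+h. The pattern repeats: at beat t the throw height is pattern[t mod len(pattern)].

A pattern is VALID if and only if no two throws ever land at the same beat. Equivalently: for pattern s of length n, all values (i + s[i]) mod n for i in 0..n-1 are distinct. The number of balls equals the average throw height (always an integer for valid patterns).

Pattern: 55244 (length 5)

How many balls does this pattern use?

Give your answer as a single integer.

Answer: 4

Derivation:
Pattern = [5, 5, 2, 4, 4], length n = 5
  position 0: throw height = 5, running sum = 5
  position 1: throw height = 5, running sum = 10
  position 2: throw height = 2, running sum = 12
  position 3: throw height = 4, running sum = 16
  position 4: throw height = 4, running sum = 20
Total sum = 20; balls = sum / n = 20 / 5 = 4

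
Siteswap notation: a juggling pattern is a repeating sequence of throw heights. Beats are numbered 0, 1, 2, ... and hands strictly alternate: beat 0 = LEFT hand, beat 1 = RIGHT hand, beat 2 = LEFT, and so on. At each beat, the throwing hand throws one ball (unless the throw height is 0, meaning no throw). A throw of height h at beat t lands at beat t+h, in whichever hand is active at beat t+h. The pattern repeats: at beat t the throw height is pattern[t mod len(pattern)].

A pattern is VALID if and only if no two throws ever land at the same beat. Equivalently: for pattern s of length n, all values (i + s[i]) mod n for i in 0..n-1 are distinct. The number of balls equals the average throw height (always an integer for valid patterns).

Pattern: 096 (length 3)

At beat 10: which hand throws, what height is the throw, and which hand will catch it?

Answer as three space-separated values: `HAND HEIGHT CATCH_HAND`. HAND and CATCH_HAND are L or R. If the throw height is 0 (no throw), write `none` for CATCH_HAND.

Answer: L 9 R

Derivation:
Beat 10: 10 mod 2 = 0, so hand = L
Throw height = pattern[10 mod 3] = pattern[1] = 9
Lands at beat 10+9=19, 19 mod 2 = 1, so catch hand = R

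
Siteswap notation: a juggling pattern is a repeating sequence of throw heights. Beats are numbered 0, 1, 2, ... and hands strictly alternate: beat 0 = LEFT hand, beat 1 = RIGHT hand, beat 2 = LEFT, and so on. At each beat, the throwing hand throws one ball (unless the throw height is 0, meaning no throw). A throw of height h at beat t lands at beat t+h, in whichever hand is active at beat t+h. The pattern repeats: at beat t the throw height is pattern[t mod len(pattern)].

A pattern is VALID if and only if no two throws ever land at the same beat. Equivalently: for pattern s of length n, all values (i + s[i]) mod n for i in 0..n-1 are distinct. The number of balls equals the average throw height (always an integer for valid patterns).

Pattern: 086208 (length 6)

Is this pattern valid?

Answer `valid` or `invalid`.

Answer: valid

Derivation:
i=0: (i + s[i]) mod n = (0 + 0) mod 6 = 0
i=1: (i + s[i]) mod n = (1 + 8) mod 6 = 3
i=2: (i + s[i]) mod n = (2 + 6) mod 6 = 2
i=3: (i + s[i]) mod n = (3 + 2) mod 6 = 5
i=4: (i + s[i]) mod n = (4 + 0) mod 6 = 4
i=5: (i + s[i]) mod n = (5 + 8) mod 6 = 1
Residues: [0, 3, 2, 5, 4, 1], distinct: True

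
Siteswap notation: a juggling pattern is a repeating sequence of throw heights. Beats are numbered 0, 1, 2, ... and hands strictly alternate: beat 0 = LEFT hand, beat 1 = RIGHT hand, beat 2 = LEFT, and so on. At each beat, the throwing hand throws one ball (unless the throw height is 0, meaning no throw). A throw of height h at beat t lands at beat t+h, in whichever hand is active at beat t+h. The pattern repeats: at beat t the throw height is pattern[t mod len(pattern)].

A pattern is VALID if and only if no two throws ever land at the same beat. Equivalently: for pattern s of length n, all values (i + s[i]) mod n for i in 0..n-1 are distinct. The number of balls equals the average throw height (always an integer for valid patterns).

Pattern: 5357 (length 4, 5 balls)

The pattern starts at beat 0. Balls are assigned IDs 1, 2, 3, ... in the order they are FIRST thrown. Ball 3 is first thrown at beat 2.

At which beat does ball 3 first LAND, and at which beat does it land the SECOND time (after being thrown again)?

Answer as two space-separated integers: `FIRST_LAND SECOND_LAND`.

Answer: 7 14

Derivation:
Beat 0 (L): throw ball1 h=5 -> lands@5:R; in-air after throw: [b1@5:R]
Beat 1 (R): throw ball2 h=3 -> lands@4:L; in-air after throw: [b2@4:L b1@5:R]
Beat 2 (L): throw ball3 h=5 -> lands@7:R; in-air after throw: [b2@4:L b1@5:R b3@7:R]
Beat 3 (R): throw ball4 h=7 -> lands@10:L; in-air after throw: [b2@4:L b1@5:R b3@7:R b4@10:L]
Beat 4 (L): throw ball2 h=5 -> lands@9:R; in-air after throw: [b1@5:R b3@7:R b2@9:R b4@10:L]
Beat 5 (R): throw ball1 h=3 -> lands@8:L; in-air after throw: [b3@7:R b1@8:L b2@9:R b4@10:L]
Beat 6 (L): throw ball5 h=5 -> lands@11:R; in-air after throw: [b3@7:R b1@8:L b2@9:R b4@10:L b5@11:R]
Beat 7 (R): throw ball3 h=7 -> lands@14:L; in-air after throw: [b1@8:L b2@9:R b4@10:L b5@11:R b3@14:L]
Beat 8 (L): throw ball1 h=5 -> lands@13:R; in-air after throw: [b2@9:R b4@10:L b5@11:R b1@13:R b3@14:L]
Beat 9 (R): throw ball2 h=3 -> lands@12:L; in-air after throw: [b4@10:L b5@11:R b2@12:L b1@13:R b3@14:L]
Beat 10 (L): throw ball4 h=5 -> lands@15:R; in-air after throw: [b5@11:R b2@12:L b1@13:R b3@14:L b4@15:R]
Beat 11 (R): throw ball5 h=7 -> lands@18:L; in-air after throw: [b2@12:L b1@13:R b3@14:L b4@15:R b5@18:L]
Beat 12 (L): throw ball2 h=5 -> lands@17:R; in-air after throw: [b1@13:R b3@14:L b4@15:R b2@17:R b5@18:L]
Beat 13 (R): throw ball1 h=3 -> lands@16:L; in-air after throw: [b3@14:L b4@15:R b1@16:L b2@17:R b5@18:L]
Beat 14 (L): throw ball3 h=5 -> lands@19:R; in-air after throw: [b4@15:R b1@16:L b2@17:R b5@18:L b3@19:R]
Ball 3: thrown@2 h=5 -> first land @7; rethrown@7 h=7 -> second land @14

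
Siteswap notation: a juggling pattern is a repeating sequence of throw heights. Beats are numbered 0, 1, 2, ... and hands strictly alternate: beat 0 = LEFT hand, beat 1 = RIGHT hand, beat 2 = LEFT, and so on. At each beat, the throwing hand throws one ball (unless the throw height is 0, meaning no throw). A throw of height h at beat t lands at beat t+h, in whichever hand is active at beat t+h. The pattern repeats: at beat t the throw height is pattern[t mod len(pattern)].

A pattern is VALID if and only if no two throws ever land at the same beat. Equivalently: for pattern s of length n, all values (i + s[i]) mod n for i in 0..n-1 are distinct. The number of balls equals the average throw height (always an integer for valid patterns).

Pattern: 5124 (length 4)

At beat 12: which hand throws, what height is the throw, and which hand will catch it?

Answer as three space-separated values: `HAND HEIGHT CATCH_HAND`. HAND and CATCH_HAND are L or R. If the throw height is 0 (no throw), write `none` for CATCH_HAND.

Beat 12: 12 mod 2 = 0, so hand = L
Throw height = pattern[12 mod 4] = pattern[0] = 5
Lands at beat 12+5=17, 17 mod 2 = 1, so catch hand = R

Answer: L 5 R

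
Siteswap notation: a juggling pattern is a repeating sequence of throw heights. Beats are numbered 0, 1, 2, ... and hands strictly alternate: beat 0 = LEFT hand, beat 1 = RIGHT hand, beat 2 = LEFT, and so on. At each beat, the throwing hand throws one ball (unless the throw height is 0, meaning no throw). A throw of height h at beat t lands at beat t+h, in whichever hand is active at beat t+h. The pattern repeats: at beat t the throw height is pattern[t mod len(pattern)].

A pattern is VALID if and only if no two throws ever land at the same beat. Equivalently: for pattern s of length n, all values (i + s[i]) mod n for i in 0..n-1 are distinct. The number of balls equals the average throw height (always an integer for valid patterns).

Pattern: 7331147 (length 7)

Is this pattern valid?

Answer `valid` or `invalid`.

Answer: invalid

Derivation:
i=0: (i + s[i]) mod n = (0 + 7) mod 7 = 0
i=1: (i + s[i]) mod n = (1 + 3) mod 7 = 4
i=2: (i + s[i]) mod n = (2 + 3) mod 7 = 5
i=3: (i + s[i]) mod n = (3 + 1) mod 7 = 4
i=4: (i + s[i]) mod n = (4 + 1) mod 7 = 5
i=5: (i + s[i]) mod n = (5 + 4) mod 7 = 2
i=6: (i + s[i]) mod n = (6 + 7) mod 7 = 6
Residues: [0, 4, 5, 4, 5, 2, 6], distinct: False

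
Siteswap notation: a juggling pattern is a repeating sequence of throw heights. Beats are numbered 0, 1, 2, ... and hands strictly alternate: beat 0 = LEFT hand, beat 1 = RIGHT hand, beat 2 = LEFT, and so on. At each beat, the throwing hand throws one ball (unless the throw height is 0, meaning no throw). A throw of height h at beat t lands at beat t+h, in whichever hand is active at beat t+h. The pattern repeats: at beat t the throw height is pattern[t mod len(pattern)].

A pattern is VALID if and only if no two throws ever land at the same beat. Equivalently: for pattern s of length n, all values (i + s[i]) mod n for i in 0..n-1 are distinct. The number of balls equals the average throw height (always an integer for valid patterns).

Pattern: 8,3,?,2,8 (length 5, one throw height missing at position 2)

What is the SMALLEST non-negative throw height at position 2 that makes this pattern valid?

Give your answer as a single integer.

Answer: 4

Derivation:
i=0: (0 + 8) mod 5 = 3
i=1: (1 + 3) mod 5 = 4
i=2: s[i]=? (unknown)
i=3: (3 + 2) mod 5 = 0
i=4: (4 + 8) mod 5 = 2
Known residues: [0, 2, 3, 4]; need a permutation of 0..4, so missing residue r = 1
Need (2 + s) mod 5 = 1; smallest s = (1 - 2) mod 5 = 4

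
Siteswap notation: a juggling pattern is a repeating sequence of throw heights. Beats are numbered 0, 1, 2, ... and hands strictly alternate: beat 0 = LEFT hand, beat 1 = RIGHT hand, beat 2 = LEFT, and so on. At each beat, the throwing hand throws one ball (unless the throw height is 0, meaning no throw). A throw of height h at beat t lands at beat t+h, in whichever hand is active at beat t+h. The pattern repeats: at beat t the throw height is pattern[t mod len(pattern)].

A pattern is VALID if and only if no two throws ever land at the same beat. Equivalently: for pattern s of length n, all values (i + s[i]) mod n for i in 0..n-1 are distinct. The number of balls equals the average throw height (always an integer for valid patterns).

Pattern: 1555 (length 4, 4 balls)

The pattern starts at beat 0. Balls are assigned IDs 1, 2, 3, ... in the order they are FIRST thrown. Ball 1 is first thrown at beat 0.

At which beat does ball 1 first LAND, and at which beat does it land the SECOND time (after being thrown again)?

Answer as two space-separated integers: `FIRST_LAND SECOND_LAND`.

Beat 0 (L): throw ball1 h=1 -> lands@1:R; in-air after throw: [b1@1:R]
Beat 1 (R): throw ball1 h=5 -> lands@6:L; in-air after throw: [b1@6:L]
Beat 2 (L): throw ball2 h=5 -> lands@7:R; in-air after throw: [b1@6:L b2@7:R]
Beat 3 (R): throw ball3 h=5 -> lands@8:L; in-air after throw: [b1@6:L b2@7:R b3@8:L]
Beat 4 (L): throw ball4 h=1 -> lands@5:R; in-air after throw: [b4@5:R b1@6:L b2@7:R b3@8:L]
Beat 5 (R): throw ball4 h=5 -> lands@10:L; in-air after throw: [b1@6:L b2@7:R b3@8:L b4@10:L]
Beat 6 (L): throw ball1 h=5 -> lands@11:R; in-air after throw: [b2@7:R b3@8:L b4@10:L b1@11:R]
Ball 1: thrown@0 h=1 -> first land @1; rethrown@1 h=5 -> second land @6

Answer: 1 6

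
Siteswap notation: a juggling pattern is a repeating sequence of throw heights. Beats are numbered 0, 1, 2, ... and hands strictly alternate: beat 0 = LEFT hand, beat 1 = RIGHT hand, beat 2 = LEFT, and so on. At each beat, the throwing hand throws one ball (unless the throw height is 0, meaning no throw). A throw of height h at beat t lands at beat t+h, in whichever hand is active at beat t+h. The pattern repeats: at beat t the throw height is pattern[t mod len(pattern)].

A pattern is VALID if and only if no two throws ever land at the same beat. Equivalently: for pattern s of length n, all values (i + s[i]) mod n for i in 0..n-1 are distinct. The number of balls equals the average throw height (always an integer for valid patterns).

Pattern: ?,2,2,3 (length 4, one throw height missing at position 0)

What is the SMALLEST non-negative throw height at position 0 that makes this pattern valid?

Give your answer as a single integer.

Answer: 1

Derivation:
i=0: s[i]=? (unknown)
i=1: (1 + 2) mod 4 = 3
i=2: (2 + 2) mod 4 = 0
i=3: (3 + 3) mod 4 = 2
Known residues: [0, 2, 3]; need a permutation of 0..3, so missing residue r = 1
Need (0 + s) mod 4 = 1; smallest s = (1 - 0) mod 4 = 1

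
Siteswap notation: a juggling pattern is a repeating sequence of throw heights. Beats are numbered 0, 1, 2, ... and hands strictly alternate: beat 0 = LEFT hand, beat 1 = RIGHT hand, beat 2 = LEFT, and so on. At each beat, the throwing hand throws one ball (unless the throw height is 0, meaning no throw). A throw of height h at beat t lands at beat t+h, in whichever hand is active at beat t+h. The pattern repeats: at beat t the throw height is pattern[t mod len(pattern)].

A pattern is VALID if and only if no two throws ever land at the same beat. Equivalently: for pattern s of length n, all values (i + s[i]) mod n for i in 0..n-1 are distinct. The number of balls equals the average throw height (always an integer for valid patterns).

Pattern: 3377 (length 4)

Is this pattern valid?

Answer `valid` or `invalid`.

i=0: (i + s[i]) mod n = (0 + 3) mod 4 = 3
i=1: (i + s[i]) mod n = (1 + 3) mod 4 = 0
i=2: (i + s[i]) mod n = (2 + 7) mod 4 = 1
i=3: (i + s[i]) mod n = (3 + 7) mod 4 = 2
Residues: [3, 0, 1, 2], distinct: True

Answer: valid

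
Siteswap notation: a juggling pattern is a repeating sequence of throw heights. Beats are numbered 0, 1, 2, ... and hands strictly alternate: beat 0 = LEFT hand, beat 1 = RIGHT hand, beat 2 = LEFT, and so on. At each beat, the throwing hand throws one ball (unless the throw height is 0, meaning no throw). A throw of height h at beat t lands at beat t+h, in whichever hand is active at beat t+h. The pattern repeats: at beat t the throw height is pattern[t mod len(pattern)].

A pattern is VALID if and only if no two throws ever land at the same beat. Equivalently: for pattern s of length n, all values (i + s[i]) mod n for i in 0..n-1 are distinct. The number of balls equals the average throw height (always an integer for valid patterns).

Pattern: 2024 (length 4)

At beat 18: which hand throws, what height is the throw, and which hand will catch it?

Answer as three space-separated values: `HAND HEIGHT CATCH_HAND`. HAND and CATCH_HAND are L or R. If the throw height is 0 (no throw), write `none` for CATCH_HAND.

Beat 18: 18 mod 2 = 0, so hand = L
Throw height = pattern[18 mod 4] = pattern[2] = 2
Lands at beat 18+2=20, 20 mod 2 = 0, so catch hand = L

Answer: L 2 L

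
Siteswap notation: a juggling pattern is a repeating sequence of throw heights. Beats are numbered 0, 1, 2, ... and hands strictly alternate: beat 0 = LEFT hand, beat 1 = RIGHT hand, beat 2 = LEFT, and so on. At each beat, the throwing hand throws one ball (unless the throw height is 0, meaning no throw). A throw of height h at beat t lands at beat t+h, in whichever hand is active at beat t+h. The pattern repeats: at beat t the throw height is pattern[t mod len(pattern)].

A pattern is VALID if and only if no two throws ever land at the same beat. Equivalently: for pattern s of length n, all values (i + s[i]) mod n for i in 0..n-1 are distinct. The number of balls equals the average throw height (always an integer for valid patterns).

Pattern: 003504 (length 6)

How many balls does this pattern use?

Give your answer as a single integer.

Pattern = [0, 0, 3, 5, 0, 4], length n = 6
  position 0: throw height = 0, running sum = 0
  position 1: throw height = 0, running sum = 0
  position 2: throw height = 3, running sum = 3
  position 3: throw height = 5, running sum = 8
  position 4: throw height = 0, running sum = 8
  position 5: throw height = 4, running sum = 12
Total sum = 12; balls = sum / n = 12 / 6 = 2

Answer: 2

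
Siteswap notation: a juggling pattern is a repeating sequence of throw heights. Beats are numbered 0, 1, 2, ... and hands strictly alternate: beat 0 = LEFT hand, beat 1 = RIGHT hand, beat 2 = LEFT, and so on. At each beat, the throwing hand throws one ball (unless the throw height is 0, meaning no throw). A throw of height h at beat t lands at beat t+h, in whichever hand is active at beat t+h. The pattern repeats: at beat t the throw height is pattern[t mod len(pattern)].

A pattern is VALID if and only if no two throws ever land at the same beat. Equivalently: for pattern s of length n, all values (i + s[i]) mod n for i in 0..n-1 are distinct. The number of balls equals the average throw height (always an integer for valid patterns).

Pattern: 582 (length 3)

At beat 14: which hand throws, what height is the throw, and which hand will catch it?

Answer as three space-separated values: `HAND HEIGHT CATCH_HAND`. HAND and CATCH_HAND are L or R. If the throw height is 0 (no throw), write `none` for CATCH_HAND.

Answer: L 2 L

Derivation:
Beat 14: 14 mod 2 = 0, so hand = L
Throw height = pattern[14 mod 3] = pattern[2] = 2
Lands at beat 14+2=16, 16 mod 2 = 0, so catch hand = L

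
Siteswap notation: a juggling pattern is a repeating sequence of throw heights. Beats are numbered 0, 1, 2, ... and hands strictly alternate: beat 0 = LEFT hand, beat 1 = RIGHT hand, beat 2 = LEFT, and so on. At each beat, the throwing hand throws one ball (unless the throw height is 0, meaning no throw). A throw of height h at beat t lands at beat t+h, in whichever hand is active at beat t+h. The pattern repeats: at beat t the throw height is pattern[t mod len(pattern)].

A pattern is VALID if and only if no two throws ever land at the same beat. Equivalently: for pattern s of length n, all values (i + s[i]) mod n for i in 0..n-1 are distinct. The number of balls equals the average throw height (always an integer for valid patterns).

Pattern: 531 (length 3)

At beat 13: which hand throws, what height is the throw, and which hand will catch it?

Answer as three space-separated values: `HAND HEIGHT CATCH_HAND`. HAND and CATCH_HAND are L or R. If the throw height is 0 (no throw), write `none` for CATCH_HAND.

Beat 13: 13 mod 2 = 1, so hand = R
Throw height = pattern[13 mod 3] = pattern[1] = 3
Lands at beat 13+3=16, 16 mod 2 = 0, so catch hand = L

Answer: R 3 L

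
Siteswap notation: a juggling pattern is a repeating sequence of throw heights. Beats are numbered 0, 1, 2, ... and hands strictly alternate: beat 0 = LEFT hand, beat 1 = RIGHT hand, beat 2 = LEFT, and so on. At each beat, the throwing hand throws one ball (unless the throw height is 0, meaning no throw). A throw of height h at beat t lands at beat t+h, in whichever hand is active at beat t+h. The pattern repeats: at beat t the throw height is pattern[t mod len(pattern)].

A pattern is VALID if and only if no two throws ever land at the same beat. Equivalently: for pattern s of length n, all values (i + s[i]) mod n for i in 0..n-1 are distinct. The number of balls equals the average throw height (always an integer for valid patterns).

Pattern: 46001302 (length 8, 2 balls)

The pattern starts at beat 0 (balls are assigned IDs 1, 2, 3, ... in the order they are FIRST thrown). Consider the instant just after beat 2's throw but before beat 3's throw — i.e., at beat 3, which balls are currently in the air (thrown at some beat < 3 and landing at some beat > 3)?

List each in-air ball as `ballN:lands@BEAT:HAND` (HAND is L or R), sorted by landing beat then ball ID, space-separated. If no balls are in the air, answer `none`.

Beat 0 (L): throw ball1 h=4 -> lands@4:L; in-air after throw: [b1@4:L]
Beat 1 (R): throw ball2 h=6 -> lands@7:R; in-air after throw: [b1@4:L b2@7:R]

Answer: ball1:lands@4:L ball2:lands@7:R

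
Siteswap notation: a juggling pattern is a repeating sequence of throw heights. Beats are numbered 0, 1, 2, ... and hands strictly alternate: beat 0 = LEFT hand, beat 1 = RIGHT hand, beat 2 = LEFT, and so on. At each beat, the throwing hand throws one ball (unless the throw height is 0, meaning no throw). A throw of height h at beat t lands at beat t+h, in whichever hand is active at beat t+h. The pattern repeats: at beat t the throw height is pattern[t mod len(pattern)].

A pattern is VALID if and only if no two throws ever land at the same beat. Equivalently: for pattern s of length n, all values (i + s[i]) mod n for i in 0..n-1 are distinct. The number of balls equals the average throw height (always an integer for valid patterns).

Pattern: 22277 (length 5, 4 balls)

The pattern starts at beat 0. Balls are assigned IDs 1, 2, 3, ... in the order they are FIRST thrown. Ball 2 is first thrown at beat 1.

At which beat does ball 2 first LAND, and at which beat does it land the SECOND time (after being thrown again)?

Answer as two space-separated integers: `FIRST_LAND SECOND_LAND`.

Answer: 3 10

Derivation:
Beat 0 (L): throw ball1 h=2 -> lands@2:L; in-air after throw: [b1@2:L]
Beat 1 (R): throw ball2 h=2 -> lands@3:R; in-air after throw: [b1@2:L b2@3:R]
Beat 2 (L): throw ball1 h=2 -> lands@4:L; in-air after throw: [b2@3:R b1@4:L]
Beat 3 (R): throw ball2 h=7 -> lands@10:L; in-air after throw: [b1@4:L b2@10:L]
Beat 4 (L): throw ball1 h=7 -> lands@11:R; in-air after throw: [b2@10:L b1@11:R]
Beat 5 (R): throw ball3 h=2 -> lands@7:R; in-air after throw: [b3@7:R b2@10:L b1@11:R]
Beat 6 (L): throw ball4 h=2 -> lands@8:L; in-air after throw: [b3@7:R b4@8:L b2@10:L b1@11:R]
Beat 7 (R): throw ball3 h=2 -> lands@9:R; in-air after throw: [b4@8:L b3@9:R b2@10:L b1@11:R]
Beat 8 (L): throw ball4 h=7 -> lands@15:R; in-air after throw: [b3@9:R b2@10:L b1@11:R b4@15:R]
Beat 9 (R): throw ball3 h=7 -> lands@16:L; in-air after throw: [b2@10:L b1@11:R b4@15:R b3@16:L]
Beat 10 (L): throw ball2 h=2 -> lands@12:L; in-air after throw: [b1@11:R b2@12:L b4@15:R b3@16:L]
Ball 2: thrown@1 h=2 -> first land @3; rethrown@3 h=7 -> second land @10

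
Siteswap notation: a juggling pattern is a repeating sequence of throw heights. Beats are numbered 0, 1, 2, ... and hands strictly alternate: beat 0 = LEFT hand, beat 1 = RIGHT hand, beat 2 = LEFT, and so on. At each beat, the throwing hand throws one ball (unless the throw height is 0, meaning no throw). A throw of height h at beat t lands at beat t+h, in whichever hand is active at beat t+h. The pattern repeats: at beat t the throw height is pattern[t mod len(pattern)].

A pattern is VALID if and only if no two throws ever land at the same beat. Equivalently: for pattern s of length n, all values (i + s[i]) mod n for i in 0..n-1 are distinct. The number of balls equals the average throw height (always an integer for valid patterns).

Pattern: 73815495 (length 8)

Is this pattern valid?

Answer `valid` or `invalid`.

i=0: (i + s[i]) mod n = (0 + 7) mod 8 = 7
i=1: (i + s[i]) mod n = (1 + 3) mod 8 = 4
i=2: (i + s[i]) mod n = (2 + 8) mod 8 = 2
i=3: (i + s[i]) mod n = (3 + 1) mod 8 = 4
i=4: (i + s[i]) mod n = (4 + 5) mod 8 = 1
i=5: (i + s[i]) mod n = (5 + 4) mod 8 = 1
i=6: (i + s[i]) mod n = (6 + 9) mod 8 = 7
i=7: (i + s[i]) mod n = (7 + 5) mod 8 = 4
Residues: [7, 4, 2, 4, 1, 1, 7, 4], distinct: False

Answer: invalid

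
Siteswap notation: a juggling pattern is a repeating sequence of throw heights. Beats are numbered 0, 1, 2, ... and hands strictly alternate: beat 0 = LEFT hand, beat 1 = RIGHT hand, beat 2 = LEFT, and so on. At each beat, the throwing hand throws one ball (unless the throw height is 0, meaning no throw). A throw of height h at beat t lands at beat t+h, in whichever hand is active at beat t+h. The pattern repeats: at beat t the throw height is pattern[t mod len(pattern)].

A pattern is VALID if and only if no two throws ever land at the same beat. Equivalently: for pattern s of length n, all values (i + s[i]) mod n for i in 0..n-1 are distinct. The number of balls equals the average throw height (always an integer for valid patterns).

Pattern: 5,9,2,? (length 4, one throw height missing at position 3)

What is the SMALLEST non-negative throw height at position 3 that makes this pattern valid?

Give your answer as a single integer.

i=0: (0 + 5) mod 4 = 1
i=1: (1 + 9) mod 4 = 2
i=2: (2 + 2) mod 4 = 0
i=3: s[i]=? (unknown)
Known residues: [0, 1, 2]; need a permutation of 0..3, so missing residue r = 3
Need (3 + s) mod 4 = 3; smallest s = (3 - 3) mod 4 = 0

Answer: 0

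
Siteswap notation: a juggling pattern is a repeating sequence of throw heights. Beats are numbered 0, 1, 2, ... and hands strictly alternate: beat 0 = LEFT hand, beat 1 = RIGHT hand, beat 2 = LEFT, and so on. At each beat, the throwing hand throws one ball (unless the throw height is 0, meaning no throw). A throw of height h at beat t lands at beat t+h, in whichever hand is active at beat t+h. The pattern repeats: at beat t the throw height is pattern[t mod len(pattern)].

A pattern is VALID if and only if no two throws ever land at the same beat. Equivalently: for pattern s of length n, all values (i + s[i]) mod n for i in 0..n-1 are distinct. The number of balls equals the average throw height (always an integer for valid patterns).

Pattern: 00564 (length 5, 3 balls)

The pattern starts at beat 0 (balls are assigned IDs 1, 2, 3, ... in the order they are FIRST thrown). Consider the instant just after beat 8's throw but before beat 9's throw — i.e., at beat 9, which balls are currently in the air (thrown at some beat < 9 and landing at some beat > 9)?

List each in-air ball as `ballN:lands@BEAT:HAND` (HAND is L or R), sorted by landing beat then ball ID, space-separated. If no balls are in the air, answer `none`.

Beat 2 (L): throw ball1 h=5 -> lands@7:R; in-air after throw: [b1@7:R]
Beat 3 (R): throw ball2 h=6 -> lands@9:R; in-air after throw: [b1@7:R b2@9:R]
Beat 4 (L): throw ball3 h=4 -> lands@8:L; in-air after throw: [b1@7:R b3@8:L b2@9:R]
Beat 7 (R): throw ball1 h=5 -> lands@12:L; in-air after throw: [b3@8:L b2@9:R b1@12:L]
Beat 8 (L): throw ball3 h=6 -> lands@14:L; in-air after throw: [b2@9:R b1@12:L b3@14:L]
Beat 9 (R): throw ball2 h=4 -> lands@13:R; in-air after throw: [b1@12:L b2@13:R b3@14:L]

Answer: ball1:lands@12:L ball3:lands@14:L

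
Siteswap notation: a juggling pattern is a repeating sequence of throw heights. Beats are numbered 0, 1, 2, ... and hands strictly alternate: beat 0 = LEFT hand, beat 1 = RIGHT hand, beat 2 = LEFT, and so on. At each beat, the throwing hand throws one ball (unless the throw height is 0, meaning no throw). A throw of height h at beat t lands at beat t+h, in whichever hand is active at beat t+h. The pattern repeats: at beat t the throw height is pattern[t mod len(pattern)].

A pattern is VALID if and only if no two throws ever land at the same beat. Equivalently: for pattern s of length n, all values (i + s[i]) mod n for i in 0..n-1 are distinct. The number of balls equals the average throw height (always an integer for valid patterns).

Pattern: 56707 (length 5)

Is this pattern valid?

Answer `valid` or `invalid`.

Answer: valid

Derivation:
i=0: (i + s[i]) mod n = (0 + 5) mod 5 = 0
i=1: (i + s[i]) mod n = (1 + 6) mod 5 = 2
i=2: (i + s[i]) mod n = (2 + 7) mod 5 = 4
i=3: (i + s[i]) mod n = (3 + 0) mod 5 = 3
i=4: (i + s[i]) mod n = (4 + 7) mod 5 = 1
Residues: [0, 2, 4, 3, 1], distinct: True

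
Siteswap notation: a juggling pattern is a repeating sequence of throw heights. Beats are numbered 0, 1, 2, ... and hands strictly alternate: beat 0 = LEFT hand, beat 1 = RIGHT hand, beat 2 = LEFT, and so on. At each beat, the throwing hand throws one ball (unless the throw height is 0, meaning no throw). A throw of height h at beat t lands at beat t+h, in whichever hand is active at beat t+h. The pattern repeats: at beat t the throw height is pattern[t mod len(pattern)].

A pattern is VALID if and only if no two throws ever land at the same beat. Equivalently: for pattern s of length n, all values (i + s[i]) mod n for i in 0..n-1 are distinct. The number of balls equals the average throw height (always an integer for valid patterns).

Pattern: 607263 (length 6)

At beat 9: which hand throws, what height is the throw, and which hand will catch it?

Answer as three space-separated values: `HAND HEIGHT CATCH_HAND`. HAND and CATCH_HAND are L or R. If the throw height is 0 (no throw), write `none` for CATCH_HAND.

Answer: R 2 R

Derivation:
Beat 9: 9 mod 2 = 1, so hand = R
Throw height = pattern[9 mod 6] = pattern[3] = 2
Lands at beat 9+2=11, 11 mod 2 = 1, so catch hand = R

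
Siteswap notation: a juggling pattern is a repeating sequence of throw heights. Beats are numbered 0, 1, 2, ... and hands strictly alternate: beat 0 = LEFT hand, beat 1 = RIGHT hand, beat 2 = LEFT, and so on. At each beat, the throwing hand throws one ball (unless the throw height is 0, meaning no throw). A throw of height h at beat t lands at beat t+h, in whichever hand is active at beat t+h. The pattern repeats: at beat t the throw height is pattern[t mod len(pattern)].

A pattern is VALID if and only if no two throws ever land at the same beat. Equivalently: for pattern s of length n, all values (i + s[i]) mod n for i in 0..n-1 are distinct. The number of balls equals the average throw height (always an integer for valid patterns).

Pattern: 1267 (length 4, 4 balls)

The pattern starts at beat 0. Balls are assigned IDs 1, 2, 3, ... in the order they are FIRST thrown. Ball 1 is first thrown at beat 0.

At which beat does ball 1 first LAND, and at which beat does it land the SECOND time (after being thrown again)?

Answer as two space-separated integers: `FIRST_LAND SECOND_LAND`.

Answer: 1 3

Derivation:
Beat 0 (L): throw ball1 h=1 -> lands@1:R; in-air after throw: [b1@1:R]
Beat 1 (R): throw ball1 h=2 -> lands@3:R; in-air after throw: [b1@3:R]
Beat 2 (L): throw ball2 h=6 -> lands@8:L; in-air after throw: [b1@3:R b2@8:L]
Beat 3 (R): throw ball1 h=7 -> lands@10:L; in-air after throw: [b2@8:L b1@10:L]
Ball 1: thrown@0 h=1 -> first land @1; rethrown@1 h=2 -> second land @3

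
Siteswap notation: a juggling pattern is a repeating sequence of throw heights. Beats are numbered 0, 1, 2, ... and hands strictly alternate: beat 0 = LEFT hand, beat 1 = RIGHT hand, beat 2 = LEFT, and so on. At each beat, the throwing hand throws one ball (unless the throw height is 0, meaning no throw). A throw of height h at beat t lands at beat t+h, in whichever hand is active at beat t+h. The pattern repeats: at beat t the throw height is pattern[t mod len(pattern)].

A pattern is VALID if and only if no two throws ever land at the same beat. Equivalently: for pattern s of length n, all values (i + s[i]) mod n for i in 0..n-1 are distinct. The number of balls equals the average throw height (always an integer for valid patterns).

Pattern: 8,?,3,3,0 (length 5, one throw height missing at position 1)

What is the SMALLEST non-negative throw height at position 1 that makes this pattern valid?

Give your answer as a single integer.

Answer: 1

Derivation:
i=0: (0 + 8) mod 5 = 3
i=1: s[i]=? (unknown)
i=2: (2 + 3) mod 5 = 0
i=3: (3 + 3) mod 5 = 1
i=4: (4 + 0) mod 5 = 4
Known residues: [0, 1, 3, 4]; need a permutation of 0..4, so missing residue r = 2
Need (1 + s) mod 5 = 2; smallest s = (2 - 1) mod 5 = 1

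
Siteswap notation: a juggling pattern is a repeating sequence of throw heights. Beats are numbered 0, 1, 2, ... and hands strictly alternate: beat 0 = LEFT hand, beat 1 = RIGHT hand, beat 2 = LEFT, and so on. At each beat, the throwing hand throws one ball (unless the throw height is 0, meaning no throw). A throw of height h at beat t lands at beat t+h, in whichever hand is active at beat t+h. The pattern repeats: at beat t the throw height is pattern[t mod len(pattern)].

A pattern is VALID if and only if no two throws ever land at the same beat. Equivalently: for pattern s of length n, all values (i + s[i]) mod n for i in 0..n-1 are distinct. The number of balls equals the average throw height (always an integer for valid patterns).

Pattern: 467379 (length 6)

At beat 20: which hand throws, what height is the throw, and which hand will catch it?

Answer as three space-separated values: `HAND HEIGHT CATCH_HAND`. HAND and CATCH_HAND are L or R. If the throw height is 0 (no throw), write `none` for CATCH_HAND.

Answer: L 7 R

Derivation:
Beat 20: 20 mod 2 = 0, so hand = L
Throw height = pattern[20 mod 6] = pattern[2] = 7
Lands at beat 20+7=27, 27 mod 2 = 1, so catch hand = R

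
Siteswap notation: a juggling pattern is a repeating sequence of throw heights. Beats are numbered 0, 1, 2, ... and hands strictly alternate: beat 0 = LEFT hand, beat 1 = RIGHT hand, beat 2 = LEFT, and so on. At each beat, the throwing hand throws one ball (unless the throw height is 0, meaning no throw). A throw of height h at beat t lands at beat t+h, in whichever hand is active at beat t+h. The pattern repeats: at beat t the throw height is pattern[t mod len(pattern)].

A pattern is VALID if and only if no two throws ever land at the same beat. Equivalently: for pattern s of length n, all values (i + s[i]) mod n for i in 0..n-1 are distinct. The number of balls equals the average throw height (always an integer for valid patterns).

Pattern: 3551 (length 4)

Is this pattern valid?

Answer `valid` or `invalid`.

Answer: invalid

Derivation:
i=0: (i + s[i]) mod n = (0 + 3) mod 4 = 3
i=1: (i + s[i]) mod n = (1 + 5) mod 4 = 2
i=2: (i + s[i]) mod n = (2 + 5) mod 4 = 3
i=3: (i + s[i]) mod n = (3 + 1) mod 4 = 0
Residues: [3, 2, 3, 0], distinct: False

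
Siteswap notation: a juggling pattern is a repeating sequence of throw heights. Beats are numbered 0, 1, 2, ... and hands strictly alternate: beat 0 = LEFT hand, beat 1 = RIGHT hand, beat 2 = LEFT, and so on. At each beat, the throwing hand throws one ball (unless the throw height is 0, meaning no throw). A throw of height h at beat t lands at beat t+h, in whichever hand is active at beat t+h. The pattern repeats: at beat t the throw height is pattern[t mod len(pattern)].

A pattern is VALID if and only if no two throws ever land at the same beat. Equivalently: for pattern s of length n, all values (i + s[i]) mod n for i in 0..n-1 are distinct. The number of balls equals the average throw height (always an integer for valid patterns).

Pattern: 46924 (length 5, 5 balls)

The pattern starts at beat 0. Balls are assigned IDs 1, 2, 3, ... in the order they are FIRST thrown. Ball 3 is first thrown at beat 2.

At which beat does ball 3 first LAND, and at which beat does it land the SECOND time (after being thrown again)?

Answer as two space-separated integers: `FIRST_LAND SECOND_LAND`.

Beat 0 (L): throw ball1 h=4 -> lands@4:L; in-air after throw: [b1@4:L]
Beat 1 (R): throw ball2 h=6 -> lands@7:R; in-air after throw: [b1@4:L b2@7:R]
Beat 2 (L): throw ball3 h=9 -> lands@11:R; in-air after throw: [b1@4:L b2@7:R b3@11:R]
Beat 3 (R): throw ball4 h=2 -> lands@5:R; in-air after throw: [b1@4:L b4@5:R b2@7:R b3@11:R]
Beat 4 (L): throw ball1 h=4 -> lands@8:L; in-air after throw: [b4@5:R b2@7:R b1@8:L b3@11:R]
Beat 5 (R): throw ball4 h=4 -> lands@9:R; in-air after throw: [b2@7:R b1@8:L b4@9:R b3@11:R]
Beat 6 (L): throw ball5 h=6 -> lands@12:L; in-air after throw: [b2@7:R b1@8:L b4@9:R b3@11:R b5@12:L]
Beat 7 (R): throw ball2 h=9 -> lands@16:L; in-air after throw: [b1@8:L b4@9:R b3@11:R b5@12:L b2@16:L]
Beat 8 (L): throw ball1 h=2 -> lands@10:L; in-air after throw: [b4@9:R b1@10:L b3@11:R b5@12:L b2@16:L]
Beat 9 (R): throw ball4 h=4 -> lands@13:R; in-air after throw: [b1@10:L b3@11:R b5@12:L b4@13:R b2@16:L]
Beat 10 (L): throw ball1 h=4 -> lands@14:L; in-air after throw: [b3@11:R b5@12:L b4@13:R b1@14:L b2@16:L]
Beat 11 (R): throw ball3 h=6 -> lands@17:R; in-air after throw: [b5@12:L b4@13:R b1@14:L b2@16:L b3@17:R]
Beat 12 (L): throw ball5 h=9 -> lands@21:R; in-air after throw: [b4@13:R b1@14:L b2@16:L b3@17:R b5@21:R]
Beat 13 (R): throw ball4 h=2 -> lands@15:R; in-air after throw: [b1@14:L b4@15:R b2@16:L b3@17:R b5@21:R]
Beat 14 (L): throw ball1 h=4 -> lands@18:L; in-air after throw: [b4@15:R b2@16:L b3@17:R b1@18:L b5@21:R]
Beat 15 (R): throw ball4 h=4 -> lands@19:R; in-air after throw: [b2@16:L b3@17:R b1@18:L b4@19:R b5@21:R]
Beat 16 (L): throw ball2 h=6 -> lands@22:L; in-air after throw: [b3@17:R b1@18:L b4@19:R b5@21:R b2@22:L]
Beat 17 (R): throw ball3 h=9 -> lands@26:L; in-air after throw: [b1@18:L b4@19:R b5@21:R b2@22:L b3@26:L]
Ball 3: thrown@2 h=9 -> first land @11; rethrown@11 h=6 -> second land @17

Answer: 11 17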